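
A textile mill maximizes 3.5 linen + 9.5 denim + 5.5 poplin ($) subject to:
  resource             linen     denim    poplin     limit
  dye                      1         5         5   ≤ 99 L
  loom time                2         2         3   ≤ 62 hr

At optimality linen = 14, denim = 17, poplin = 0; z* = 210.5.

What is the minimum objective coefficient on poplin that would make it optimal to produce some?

At the optimum: dye uses 99 of 99 (binding); loom time uses 62 of 62 (binding).
From A_Bᵀ y = c: 1·y_dye + 2·y_loom time = 3.5; 5·y_dye + 2·y_loom time = 9.5.
→ y_dye = 1.5 and y_loom time = 1.
poplin enters the basis when its profit ≥ yᵀa₃ = 1.5·5 + 1·3 = 10.5.

10.5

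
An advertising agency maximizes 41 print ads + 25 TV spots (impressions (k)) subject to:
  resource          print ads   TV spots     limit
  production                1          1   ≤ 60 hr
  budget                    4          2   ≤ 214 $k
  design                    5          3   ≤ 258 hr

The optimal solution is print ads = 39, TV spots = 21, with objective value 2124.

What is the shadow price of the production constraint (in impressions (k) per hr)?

1

Binding: production and design. Non-binding: budget (16 unused).
Slack constraints have shadow price 0 (complementary slackness).
The binding rows give the dual system: 1·y_production + 5·y_design = 41 and 1·y_production + 3·y_design = 25.
Solving: y_production = 1, y_design = 8.
Shadow price of production = 1.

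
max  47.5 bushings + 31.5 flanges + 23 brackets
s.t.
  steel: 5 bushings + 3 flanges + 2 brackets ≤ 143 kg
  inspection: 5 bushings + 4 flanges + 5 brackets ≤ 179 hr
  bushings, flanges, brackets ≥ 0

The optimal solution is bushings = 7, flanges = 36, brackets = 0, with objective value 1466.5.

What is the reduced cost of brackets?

-5

At the optimum: steel uses 143 of 143 (binding); inspection uses 179 of 179 (binding).
The binding rows give the dual system: 5·y_steel + 5·y_inspection = 47.5 and 3·y_steel + 4·y_inspection = 31.5.
→ y_steel = 6.5 and y_inspection = 3.
Reduced cost of brackets: c₃ − yᵀa₃ = 23 − (6.5·2 + 3·5) = 23 − 28 = -5.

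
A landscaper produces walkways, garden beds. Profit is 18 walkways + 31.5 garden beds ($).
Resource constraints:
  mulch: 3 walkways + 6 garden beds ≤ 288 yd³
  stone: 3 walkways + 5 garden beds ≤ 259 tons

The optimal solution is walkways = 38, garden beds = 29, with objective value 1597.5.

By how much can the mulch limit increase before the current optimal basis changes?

22.8

Binding constraints: mulch, stone. The basis is B = [[3,6],[3,5]] with det -3.
Per unit increase in mulch, x* moves by d = (-1.6667, 1).
The basis stays optimal until walkways reaches 0; allowable increase = 22.8 yd³.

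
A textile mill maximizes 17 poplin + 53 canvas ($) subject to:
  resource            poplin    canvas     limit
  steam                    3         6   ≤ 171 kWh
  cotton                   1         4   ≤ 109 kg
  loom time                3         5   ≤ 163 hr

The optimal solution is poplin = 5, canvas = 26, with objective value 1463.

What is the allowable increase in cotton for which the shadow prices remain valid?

Binding constraints: steam, cotton. The basis is B = [[3,6],[1,4]] with det 6.
Per unit increase in cotton, x* moves by d = (-1, 0.5).
The basis stays optimal until poplin reaches 0; allowable increase = 5 kg.

5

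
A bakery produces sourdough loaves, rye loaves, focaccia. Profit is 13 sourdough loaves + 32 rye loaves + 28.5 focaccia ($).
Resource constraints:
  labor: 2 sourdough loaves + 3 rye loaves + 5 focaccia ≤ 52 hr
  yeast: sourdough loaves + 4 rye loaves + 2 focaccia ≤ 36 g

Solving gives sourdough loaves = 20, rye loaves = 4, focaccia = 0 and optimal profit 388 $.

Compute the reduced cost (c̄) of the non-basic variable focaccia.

Both labor and yeast are binding at x*.
The binding rows give the dual system: 2·y_labor + 1·y_yeast = 13 and 3·y_labor + 4·y_yeast = 32.
→ y_labor = 4 and y_yeast = 5.
Reduced cost of focaccia: c₃ − yᵀa₃ = 28.5 − (4·5 + 5·2) = 28.5 − 30 = -1.5.

-1.5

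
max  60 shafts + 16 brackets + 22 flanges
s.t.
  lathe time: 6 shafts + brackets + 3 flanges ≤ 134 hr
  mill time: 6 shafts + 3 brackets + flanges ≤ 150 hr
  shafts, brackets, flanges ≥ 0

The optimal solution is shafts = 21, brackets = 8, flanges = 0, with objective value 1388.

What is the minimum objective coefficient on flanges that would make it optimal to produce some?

24

Both lathe time and mill time are binding at x*.
From A_Bᵀ y = c: 6·y_lathe time + 6·y_mill time = 60; 1·y_lathe time + 3·y_mill time = 16.
Solving: y_lathe time = 7, y_mill time = 3.
flanges enters the basis when its profit ≥ yᵀa₃ = 7·3 + 3·1 = 24.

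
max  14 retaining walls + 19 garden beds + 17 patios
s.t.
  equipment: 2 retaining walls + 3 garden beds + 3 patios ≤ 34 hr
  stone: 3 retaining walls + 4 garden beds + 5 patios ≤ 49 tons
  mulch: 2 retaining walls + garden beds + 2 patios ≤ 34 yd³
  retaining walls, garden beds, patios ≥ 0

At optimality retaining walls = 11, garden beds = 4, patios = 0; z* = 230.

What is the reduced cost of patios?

At the optimum: equipment uses 34 of 34 (binding); stone uses 49 of 49 (binding); mulch uses 26 of 34 (slack = 8).
By complementary slackness, y = 0 for the non-binding constraint.
From A_Bᵀ y = c: 2·y_equipment + 3·y_stone = 14; 3·y_equipment + 4·y_stone = 19.
→ y_equipment = 1 and y_stone = 4.
Reduced cost of patios: c₃ − yᵀa₃ = 17 − (1·3 + 4·5) = 17 − 23 = -6.

-6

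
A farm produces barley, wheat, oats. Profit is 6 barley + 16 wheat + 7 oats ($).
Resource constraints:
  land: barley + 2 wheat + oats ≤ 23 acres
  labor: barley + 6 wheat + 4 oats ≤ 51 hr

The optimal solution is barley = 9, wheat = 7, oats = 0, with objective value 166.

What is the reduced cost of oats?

-2

At the optimum: land uses 23 of 23 (binding); labor uses 51 of 51 (binding).
The binding rows give the dual system: 1·y_land + 1·y_labor = 6 and 2·y_land + 6·y_labor = 16.
This yields shadow prices y_land = 5, y_labor = 1.
Reduced cost of oats: c₃ − yᵀa₃ = 7 − (5·1 + 1·4) = 7 − 9 = -2.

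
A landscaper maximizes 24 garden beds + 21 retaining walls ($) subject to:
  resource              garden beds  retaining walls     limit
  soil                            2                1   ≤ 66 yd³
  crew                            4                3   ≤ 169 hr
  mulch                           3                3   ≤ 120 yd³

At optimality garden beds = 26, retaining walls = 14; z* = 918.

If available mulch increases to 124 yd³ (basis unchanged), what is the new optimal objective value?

942

Check each constraint at x*: soil 66/66 (tight); crew 146/169 (slack 23); mulch 120/120 (tight).
Slack constraints have shadow price 0 (complementary slackness).
From A_Bᵀ y = c: 2·y_soil + 3·y_mulch = 24; 1·y_soil + 3·y_mulch = 21.
→ y_soil = 3 and y_mulch = 6.
Δz = y_mulch·Δb = 6 × (4) = 24, so new z* = 918 + 24 = 942.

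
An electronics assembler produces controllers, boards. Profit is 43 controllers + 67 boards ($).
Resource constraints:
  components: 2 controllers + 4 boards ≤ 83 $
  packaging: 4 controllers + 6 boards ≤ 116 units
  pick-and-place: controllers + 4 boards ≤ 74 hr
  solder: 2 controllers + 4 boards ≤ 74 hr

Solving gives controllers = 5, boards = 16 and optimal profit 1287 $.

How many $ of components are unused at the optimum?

9

components used = 2·5 + 4·16 = 74; slack = 83 − 74 = 9.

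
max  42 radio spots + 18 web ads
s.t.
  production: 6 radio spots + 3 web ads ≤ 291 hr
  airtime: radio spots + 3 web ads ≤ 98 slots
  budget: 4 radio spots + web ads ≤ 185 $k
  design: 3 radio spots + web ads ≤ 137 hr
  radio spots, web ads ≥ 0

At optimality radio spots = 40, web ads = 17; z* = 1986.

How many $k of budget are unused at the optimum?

budget used = 4·40 + 1·17 = 177; slack = 185 − 177 = 8.

8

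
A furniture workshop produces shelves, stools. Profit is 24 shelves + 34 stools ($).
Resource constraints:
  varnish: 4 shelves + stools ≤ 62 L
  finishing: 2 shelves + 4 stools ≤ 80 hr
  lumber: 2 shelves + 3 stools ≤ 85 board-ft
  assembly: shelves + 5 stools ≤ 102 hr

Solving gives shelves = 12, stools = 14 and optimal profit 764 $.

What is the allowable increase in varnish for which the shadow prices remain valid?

98

Binding constraints: varnish, finishing. The basis is B = [[4,1],[2,4]] with det 14.
Per unit increase in varnish, x* moves by d = (0.2857, -0.1429).
The basis stays optimal until stools reaches 0; allowable increase = 98 L.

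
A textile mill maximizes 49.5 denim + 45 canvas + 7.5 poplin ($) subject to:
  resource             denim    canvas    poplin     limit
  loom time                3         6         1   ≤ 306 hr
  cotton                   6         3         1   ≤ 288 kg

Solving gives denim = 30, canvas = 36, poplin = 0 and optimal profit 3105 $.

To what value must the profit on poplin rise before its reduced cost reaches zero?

At the optimum: loom time uses 306 of 306 (binding); cotton uses 288 of 288 (binding).
Dual feasibility on the basic columns requires 3·y_loom time + 6·y_cotton = 49.5, 6·y_loom time + 3·y_cotton = 45.
Solving: y_loom time = 4.5, y_cotton = 6.
poplin enters the basis when its profit ≥ yᵀa₃ = 4.5·1 + 6·1 = 10.5.

10.5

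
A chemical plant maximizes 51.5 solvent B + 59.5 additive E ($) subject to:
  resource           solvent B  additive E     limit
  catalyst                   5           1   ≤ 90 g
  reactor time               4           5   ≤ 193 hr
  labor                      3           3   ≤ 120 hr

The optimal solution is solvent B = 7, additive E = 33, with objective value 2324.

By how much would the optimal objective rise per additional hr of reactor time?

8

At the optimum: catalyst uses 68 of 90 (slack = 22); reactor time uses 193 of 193 (binding); labor uses 120 of 120 (binding).
By complementary slackness, y = 0 for the non-binding constraint.
From A_Bᵀ y = c: 4·y_reactor time + 3·y_labor = 51.5; 5·y_reactor time + 3·y_labor = 59.5.
→ y_reactor time = 8 and y_labor = 6.5.
Shadow price of reactor time = 8.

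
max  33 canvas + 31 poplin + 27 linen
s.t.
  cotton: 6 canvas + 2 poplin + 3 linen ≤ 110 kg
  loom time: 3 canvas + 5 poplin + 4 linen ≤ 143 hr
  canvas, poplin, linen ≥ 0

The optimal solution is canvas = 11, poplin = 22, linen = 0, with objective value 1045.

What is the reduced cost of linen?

-2

Both cotton and loom time are binding at x*.
Dual feasibility on the basic columns requires 6·y_cotton + 3·y_loom time = 33, 2·y_cotton + 5·y_loom time = 31.
→ y_cotton = 3 and y_loom time = 5.
Reduced cost of linen: c₃ − yᵀa₃ = 27 − (3·3 + 5·4) = 27 − 29 = -2.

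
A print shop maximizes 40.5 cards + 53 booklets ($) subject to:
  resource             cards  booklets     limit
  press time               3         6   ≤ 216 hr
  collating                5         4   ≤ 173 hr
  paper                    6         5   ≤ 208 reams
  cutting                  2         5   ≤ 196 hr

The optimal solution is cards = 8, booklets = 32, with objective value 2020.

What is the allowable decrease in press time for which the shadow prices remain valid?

Binding constraints: press time, paper. The basis is B = [[3,6],[6,5]] with det -21.
Per unit decrease in press time, x* moves by d = (0.2381, -0.2857).
The basis stays optimal until collating becomes binding; allowable decrease = 105 hr.

105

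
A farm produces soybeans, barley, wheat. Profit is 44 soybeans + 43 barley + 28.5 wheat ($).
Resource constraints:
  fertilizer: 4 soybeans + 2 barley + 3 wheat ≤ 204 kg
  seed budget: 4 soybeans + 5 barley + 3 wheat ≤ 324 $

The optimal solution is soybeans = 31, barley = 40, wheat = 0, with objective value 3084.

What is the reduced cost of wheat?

Both fertilizer and seed budget are binding at x*.
From A_Bᵀ y = c: 4·y_fertilizer + 4·y_seed budget = 44; 2·y_fertilizer + 5·y_seed budget = 43.
→ y_fertilizer = 4 and y_seed budget = 7.
Reduced cost of wheat: c₃ − yᵀa₃ = 28.5 − (4·3 + 7·3) = 28.5 − 33 = -4.5.

-4.5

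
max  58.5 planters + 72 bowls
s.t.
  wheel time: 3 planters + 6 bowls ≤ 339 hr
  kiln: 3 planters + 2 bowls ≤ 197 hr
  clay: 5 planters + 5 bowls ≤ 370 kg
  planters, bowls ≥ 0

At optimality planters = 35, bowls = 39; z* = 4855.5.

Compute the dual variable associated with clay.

9

Binding: wheel time and clay. Non-binding: kiln (14 unused).
Slack constraints have shadow price 0 (complementary slackness).
The binding rows give the dual system: 3·y_wheel time + 5·y_clay = 58.5 and 6·y_wheel time + 5·y_clay = 72.
Solving: y_wheel time = 4.5, y_clay = 9.
Shadow price of clay = 9.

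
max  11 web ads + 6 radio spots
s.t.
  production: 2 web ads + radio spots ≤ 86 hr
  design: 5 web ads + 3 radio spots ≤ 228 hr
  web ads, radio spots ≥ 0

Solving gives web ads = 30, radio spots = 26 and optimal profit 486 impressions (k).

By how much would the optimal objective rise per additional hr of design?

1

Both production and design are binding at x*.
From A_Bᵀ y = c: 2·y_production + 5·y_design = 11; 1·y_production + 3·y_design = 6.
→ y_production = 3 and y_design = 1.
Shadow price of design = 1.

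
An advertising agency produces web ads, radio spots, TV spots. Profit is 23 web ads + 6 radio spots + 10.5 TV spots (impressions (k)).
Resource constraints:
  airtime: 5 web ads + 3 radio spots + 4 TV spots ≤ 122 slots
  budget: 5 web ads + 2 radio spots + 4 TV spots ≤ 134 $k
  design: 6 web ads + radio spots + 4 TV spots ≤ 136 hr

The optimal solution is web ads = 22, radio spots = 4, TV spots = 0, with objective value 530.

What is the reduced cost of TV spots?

Check each constraint at x*: airtime 122/122 (tight); budget 118/134 (slack 16); design 136/136 (tight).
Since budget is not tight, its dual is 0.
From A_Bᵀ y = c: 5·y_airtime + 6·y_design = 23; 3·y_airtime + 1·y_design = 6.
→ y_airtime = 1 and y_design = 3.
Reduced cost of TV spots: c₃ − yᵀa₃ = 10.5 − (1·4 + 3·4) = 10.5 − 16 = -5.5.

-5.5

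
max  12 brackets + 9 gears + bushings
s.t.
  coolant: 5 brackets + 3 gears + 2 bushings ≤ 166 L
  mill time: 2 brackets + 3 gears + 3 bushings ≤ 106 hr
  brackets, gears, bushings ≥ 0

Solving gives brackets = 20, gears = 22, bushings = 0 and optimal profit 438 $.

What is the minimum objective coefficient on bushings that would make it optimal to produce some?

At the optimum: coolant uses 166 of 166 (binding); mill time uses 106 of 106 (binding).
Dual feasibility on the basic columns requires 5·y_coolant + 2·y_mill time = 12, 3·y_coolant + 3·y_mill time = 9.
Solving: y_coolant = 2, y_mill time = 1.
bushings enters the basis when its profit ≥ yᵀa₃ = 2·2 + 1·3 = 7.

7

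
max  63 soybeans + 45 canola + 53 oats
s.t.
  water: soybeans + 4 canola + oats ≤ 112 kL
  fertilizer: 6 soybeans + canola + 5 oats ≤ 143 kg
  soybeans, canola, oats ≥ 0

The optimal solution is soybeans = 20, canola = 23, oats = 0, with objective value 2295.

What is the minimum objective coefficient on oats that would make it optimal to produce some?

At the optimum: water uses 112 of 112 (binding); fertilizer uses 143 of 143 (binding).
The binding rows give the dual system: 1·y_water + 6·y_fertilizer = 63 and 4·y_water + 1·y_fertilizer = 45.
This yields shadow prices y_water = 9, y_fertilizer = 9.
oats enters the basis when its profit ≥ yᵀa₃ = 9·1 + 9·5 = 54.

54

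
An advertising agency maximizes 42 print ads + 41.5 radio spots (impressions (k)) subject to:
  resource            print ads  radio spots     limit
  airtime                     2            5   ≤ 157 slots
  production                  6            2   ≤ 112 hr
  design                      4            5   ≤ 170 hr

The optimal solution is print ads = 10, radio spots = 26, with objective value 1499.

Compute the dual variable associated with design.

7.5

At the optimum: airtime uses 150 of 157 (slack = 7); production uses 112 of 112 (binding); design uses 170 of 170 (binding).
Slack constraints have shadow price 0 (complementary slackness).
Dual feasibility on the basic columns requires 6·y_production + 4·y_design = 42, 2·y_production + 5·y_design = 41.5.
→ y_production = 2 and y_design = 7.5.
Shadow price of design = 7.5.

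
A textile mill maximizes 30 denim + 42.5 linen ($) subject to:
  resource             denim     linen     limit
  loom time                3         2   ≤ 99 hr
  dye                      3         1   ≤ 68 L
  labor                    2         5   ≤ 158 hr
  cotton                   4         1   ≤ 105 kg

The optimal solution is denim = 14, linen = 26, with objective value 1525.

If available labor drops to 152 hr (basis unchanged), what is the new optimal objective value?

1480

Binding: dye and labor. Non-binding: loom time (5 unused), cotton (23 unused).
Since loom time, cotton are not tight, their duals are 0.
From A_Bᵀ y = c: 3·y_dye + 2·y_labor = 30; 1·y_dye + 5·y_labor = 42.5.
→ y_dye = 5 and y_labor = 7.5.
Δz = y_labor·Δb = 7.5 × (-6) = -45, so new z* = 1525 − 45 = 1480.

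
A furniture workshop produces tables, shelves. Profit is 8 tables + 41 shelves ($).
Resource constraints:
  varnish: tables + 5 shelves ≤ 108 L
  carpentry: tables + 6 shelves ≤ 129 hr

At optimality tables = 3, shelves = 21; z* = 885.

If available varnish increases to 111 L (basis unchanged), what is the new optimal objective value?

Check each constraint at x*: varnish 108/108 (tight); carpentry 129/129 (tight).
From A_Bᵀ y = c: 1·y_varnish + 1·y_carpentry = 8; 5·y_varnish + 6·y_carpentry = 41.
This yields shadow prices y_varnish = 7, y_carpentry = 1.
Δz = y_varnish·Δb = 7 × (3) = 21, so new z* = 885 + 21 = 906.

906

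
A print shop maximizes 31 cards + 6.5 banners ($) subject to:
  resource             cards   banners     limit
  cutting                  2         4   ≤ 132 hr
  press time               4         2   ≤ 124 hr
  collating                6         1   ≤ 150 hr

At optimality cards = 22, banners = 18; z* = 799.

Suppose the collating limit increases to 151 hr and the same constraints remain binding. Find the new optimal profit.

803.5

At the optimum: cutting uses 116 of 132 (slack = 16); press time uses 124 of 124 (binding); collating uses 150 of 150 (binding).
Since cutting is not tight, its dual is 0.
From A_Bᵀ y = c: 4·y_press time + 6·y_collating = 31; 2·y_press time + 1·y_collating = 6.5.
This yields shadow prices y_press time = 1, y_collating = 4.5.
Δz = y_collating·Δb = 4.5 × (1) = 4.5, so new z* = 799 + 4.5 = 803.5.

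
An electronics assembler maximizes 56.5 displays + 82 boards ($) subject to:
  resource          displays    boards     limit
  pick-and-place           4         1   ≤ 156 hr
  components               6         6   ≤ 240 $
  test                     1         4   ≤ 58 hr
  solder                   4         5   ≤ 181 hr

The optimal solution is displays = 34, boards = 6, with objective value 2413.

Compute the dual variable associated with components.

Check each constraint at x*: pick-and-place 142/156 (slack 14); components 240/240 (tight); test 58/58 (tight); solder 166/181 (slack 15).
Slack constraints have shadow price 0 (complementary slackness).
The binding rows give the dual system: 6·y_components + 1·y_test = 56.5 and 6·y_components + 4·y_test = 82.
This yields shadow prices y_components = 8, y_test = 8.5.
Shadow price of components = 8.

8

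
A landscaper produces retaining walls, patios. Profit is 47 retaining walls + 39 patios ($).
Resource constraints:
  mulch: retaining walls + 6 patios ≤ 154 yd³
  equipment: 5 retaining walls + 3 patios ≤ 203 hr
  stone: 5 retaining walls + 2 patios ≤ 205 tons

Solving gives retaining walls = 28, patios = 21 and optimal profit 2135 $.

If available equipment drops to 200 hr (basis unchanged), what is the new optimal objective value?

Binding: mulch and equipment. Non-binding: stone (23 unused).
Slack constraints have shadow price 0 (complementary slackness).
The binding rows give the dual system: 1·y_mulch + 5·y_equipment = 47 and 6·y_mulch + 3·y_equipment = 39.
→ y_mulch = 2 and y_equipment = 9.
Δz = y_equipment·Δb = 9 × (-3) = -27, so new z* = 2135 − 27 = 2108.

2108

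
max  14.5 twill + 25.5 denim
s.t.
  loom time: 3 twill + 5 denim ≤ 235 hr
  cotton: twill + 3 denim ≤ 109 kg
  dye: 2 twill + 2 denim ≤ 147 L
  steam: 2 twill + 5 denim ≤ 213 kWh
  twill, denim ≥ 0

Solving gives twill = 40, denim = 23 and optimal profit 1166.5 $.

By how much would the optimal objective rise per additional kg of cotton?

1

At the optimum: loom time uses 235 of 235 (binding); cotton uses 109 of 109 (binding); dye uses 126 of 147 (slack = 21); steam uses 195 of 213 (slack = 18).
Since dye, steam are not tight, their duals are 0.
From A_Bᵀ y = c: 3·y_loom time + 1·y_cotton = 14.5; 5·y_loom time + 3·y_cotton = 25.5.
→ y_loom time = 4.5 and y_cotton = 1.
Shadow price of cotton = 1.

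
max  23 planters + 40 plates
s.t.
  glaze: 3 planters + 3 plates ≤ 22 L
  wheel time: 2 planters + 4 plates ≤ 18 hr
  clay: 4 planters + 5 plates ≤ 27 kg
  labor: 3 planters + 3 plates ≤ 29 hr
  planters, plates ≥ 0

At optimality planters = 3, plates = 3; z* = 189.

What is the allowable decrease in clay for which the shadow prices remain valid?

Binding constraints: wheel time, clay. The basis is B = [[2,4],[4,5]] with det -6.
Per unit decrease in clay, x* moves by d = (-0.6667, 0.3333).
The basis stays optimal until planters reaches 0; allowable decrease = 4.5 kg.

4.5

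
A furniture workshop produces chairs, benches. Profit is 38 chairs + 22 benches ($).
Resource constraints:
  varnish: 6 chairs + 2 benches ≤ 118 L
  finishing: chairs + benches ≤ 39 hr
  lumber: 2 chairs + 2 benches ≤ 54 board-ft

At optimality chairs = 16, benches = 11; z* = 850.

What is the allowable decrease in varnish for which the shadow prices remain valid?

64

Binding constraints: varnish, lumber. The basis is B = [[6,2],[2,2]] with det 8.
Per unit decrease in varnish, x* moves by d = (-0.25, 0.25).
The basis stays optimal until chairs reaches 0; allowable decrease = 64 L.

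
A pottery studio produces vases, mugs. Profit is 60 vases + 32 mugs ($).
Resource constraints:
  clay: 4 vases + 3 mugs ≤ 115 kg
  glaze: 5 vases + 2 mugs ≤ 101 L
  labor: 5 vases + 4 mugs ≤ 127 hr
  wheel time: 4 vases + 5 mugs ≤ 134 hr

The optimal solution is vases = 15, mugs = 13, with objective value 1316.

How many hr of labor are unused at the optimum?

0

labor used = 5·15 + 4·13 = 127; slack = 127 − 127 = 0.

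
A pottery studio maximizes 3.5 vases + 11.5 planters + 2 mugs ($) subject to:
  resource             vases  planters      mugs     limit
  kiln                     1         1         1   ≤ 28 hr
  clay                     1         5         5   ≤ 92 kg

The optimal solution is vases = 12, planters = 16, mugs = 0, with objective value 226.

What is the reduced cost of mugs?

-9.5

At the optimum: kiln uses 28 of 28 (binding); clay uses 92 of 92 (binding).
The binding rows give the dual system: 1·y_kiln + 1·y_clay = 3.5 and 1·y_kiln + 5·y_clay = 11.5.
→ y_kiln = 1.5 and y_clay = 2.
Reduced cost of mugs: c₃ − yᵀa₃ = 2 − (1.5·1 + 2·5) = 2 − 11.5 = -9.5.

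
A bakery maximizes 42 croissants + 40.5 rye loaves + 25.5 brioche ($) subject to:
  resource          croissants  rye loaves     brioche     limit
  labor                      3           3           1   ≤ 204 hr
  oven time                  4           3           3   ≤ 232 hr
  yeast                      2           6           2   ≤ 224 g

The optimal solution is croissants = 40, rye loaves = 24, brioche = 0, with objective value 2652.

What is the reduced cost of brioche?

Check each constraint at x*: labor 192/204 (slack 12); oven time 232/232 (tight); yeast 224/224 (tight).
By complementary slackness, y = 0 for the non-binding constraint.
The binding rows give the dual system: 4·y_oven time + 2·y_yeast = 42 and 3·y_oven time + 6·y_yeast = 40.5.
Solving: y_oven time = 9.5, y_yeast = 2.
Reduced cost of brioche: c₃ − yᵀa₃ = 25.5 − (9.5·3 + 2·2) = 25.5 − 32.5 = -7.

-7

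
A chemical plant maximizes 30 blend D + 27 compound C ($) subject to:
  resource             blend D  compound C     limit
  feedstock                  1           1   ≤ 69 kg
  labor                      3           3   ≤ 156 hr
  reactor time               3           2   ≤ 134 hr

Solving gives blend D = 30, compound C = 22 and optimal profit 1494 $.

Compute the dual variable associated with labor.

At the optimum: feedstock uses 52 of 69 (slack = 17); labor uses 156 of 156 (binding); reactor time uses 134 of 134 (binding).
Slack constraints have shadow price 0 (complementary slackness).
Dual feasibility on the basic columns requires 3·y_labor + 3·y_reactor time = 30, 3·y_labor + 2·y_reactor time = 27.
This yields shadow prices y_labor = 7, y_reactor time = 3.
Shadow price of labor = 7.

7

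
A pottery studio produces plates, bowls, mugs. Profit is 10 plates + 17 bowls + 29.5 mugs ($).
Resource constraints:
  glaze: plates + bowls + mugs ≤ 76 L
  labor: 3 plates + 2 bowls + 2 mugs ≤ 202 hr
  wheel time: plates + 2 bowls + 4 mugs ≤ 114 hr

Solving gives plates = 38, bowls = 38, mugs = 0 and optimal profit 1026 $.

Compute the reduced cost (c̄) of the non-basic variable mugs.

-1.5

Binding: glaze and wheel time. Non-binding: labor (12 unused).
Since labor is not tight, its dual is 0.
The binding rows give the dual system: 1·y_glaze + 1·y_wheel time = 10 and 1·y_glaze + 2·y_wheel time = 17.
This yields shadow prices y_glaze = 3, y_wheel time = 7.
Reduced cost of mugs: c₃ − yᵀa₃ = 29.5 − (3·1 + 7·4) = 29.5 − 31 = -1.5.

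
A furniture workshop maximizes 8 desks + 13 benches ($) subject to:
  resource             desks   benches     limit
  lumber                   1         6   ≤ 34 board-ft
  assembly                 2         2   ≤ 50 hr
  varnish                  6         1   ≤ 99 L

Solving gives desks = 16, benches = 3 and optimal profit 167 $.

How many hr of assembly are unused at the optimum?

assembly used = 2·16 + 2·3 = 38; slack = 50 − 38 = 12.

12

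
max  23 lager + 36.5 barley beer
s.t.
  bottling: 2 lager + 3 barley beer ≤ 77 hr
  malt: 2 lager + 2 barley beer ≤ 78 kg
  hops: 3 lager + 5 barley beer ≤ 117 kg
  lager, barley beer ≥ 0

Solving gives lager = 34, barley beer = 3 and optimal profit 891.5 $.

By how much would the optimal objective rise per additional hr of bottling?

5.5

At the optimum: bottling uses 77 of 77 (binding); malt uses 74 of 78 (slack = 4); hops uses 117 of 117 (binding).
Since malt is not tight, its dual is 0.
From A_Bᵀ y = c: 2·y_bottling + 3·y_hops = 23; 3·y_bottling + 5·y_hops = 36.5.
This yields shadow prices y_bottling = 5.5, y_hops = 4.
Shadow price of bottling = 5.5.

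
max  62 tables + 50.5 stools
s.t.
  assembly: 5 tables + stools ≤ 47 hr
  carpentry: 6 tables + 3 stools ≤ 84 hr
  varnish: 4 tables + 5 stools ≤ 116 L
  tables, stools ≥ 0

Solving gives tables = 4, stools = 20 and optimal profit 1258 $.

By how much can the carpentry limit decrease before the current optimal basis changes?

14.4

Binding constraints: carpentry, varnish. The basis is B = [[6,3],[4,5]] with det 18.
Per unit decrease in carpentry, x* moves by d = (-0.2778, 0.2222).
The basis stays optimal until tables reaches 0; allowable decrease = 14.4 hr.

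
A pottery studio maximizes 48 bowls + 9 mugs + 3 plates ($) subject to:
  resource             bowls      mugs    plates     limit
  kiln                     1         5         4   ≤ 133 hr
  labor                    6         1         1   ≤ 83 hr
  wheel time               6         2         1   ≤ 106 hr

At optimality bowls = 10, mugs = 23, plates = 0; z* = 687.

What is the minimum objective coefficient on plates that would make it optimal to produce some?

8

Binding: labor and wheel time. Non-binding: kiln (8 unused).
Slack constraints have shadow price 0 (complementary slackness).
From A_Bᵀ y = c: 6·y_labor + 6·y_wheel time = 48; 1·y_labor + 2·y_wheel time = 9.
This yields shadow prices y_labor = 7, y_wheel time = 1.
plates enters the basis when its profit ≥ yᵀa₃ = 7·1 + 1·1 = 8.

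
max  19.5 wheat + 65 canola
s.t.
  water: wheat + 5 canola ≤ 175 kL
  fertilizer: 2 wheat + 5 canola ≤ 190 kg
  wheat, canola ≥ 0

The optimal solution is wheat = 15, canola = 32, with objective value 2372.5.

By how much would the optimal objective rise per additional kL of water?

Both water and fertilizer are binding at x*.
From A_Bᵀ y = c: 1·y_water + 2·y_fertilizer = 19.5; 5·y_water + 5·y_fertilizer = 65.
Solving: y_water = 6.5, y_fertilizer = 6.5.
Shadow price of water = 6.5.

6.5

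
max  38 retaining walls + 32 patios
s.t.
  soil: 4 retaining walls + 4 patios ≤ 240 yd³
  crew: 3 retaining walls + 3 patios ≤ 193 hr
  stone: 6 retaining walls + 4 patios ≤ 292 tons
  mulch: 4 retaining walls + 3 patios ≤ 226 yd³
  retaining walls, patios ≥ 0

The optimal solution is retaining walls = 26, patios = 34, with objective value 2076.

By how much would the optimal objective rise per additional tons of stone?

Binding: soil and stone. Non-binding: crew (13 unused), mulch (20 unused).
By complementary slackness, y = 0 for the non-binding constraints.
Dual feasibility on the basic columns requires 4·y_soil + 6·y_stone = 38, 4·y_soil + 4·y_stone = 32.
Solving: y_soil = 5, y_stone = 3.
Shadow price of stone = 3.

3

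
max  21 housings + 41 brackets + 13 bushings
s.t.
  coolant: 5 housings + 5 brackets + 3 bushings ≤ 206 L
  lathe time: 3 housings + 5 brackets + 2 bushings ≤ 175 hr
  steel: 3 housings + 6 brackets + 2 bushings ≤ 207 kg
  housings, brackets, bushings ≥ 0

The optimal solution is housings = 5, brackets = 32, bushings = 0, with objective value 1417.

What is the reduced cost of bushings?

Binding: lathe time and steel. Non-binding: coolant (21 unused).
By complementary slackness, y = 0 for the non-binding constraint.
From A_Bᵀ y = c: 3·y_lathe time + 3·y_steel = 21; 5·y_lathe time + 6·y_steel = 41.
Solving: y_lathe time = 1, y_steel = 6.
Reduced cost of bushings: c₃ − yᵀa₃ = 13 − (1·2 + 6·2) = 13 − 14 = -1.

-1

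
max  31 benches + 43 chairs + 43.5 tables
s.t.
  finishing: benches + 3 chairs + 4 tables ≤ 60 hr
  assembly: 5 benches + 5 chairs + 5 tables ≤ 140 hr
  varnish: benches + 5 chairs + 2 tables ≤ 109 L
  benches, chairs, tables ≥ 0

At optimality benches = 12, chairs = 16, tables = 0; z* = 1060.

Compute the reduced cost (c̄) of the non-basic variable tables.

Check each constraint at x*: finishing 60/60 (tight); assembly 140/140 (tight); varnish 92/109 (slack 17).
Slack constraints have shadow price 0 (complementary slackness).
The binding rows give the dual system: 1·y_finishing + 5·y_assembly = 31 and 3·y_finishing + 5·y_assembly = 43.
Solving: y_finishing = 6, y_assembly = 5.
Reduced cost of tables: c₃ − yᵀa₃ = 43.5 − (6·4 + 5·5) = 43.5 − 49 = -5.5.

-5.5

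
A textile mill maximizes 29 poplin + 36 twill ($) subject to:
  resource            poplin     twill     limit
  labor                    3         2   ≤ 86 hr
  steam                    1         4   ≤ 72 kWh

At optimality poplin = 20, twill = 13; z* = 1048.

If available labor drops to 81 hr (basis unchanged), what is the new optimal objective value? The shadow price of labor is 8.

Δb = -5, so new z* = 1048 + (8)·(-5) = 1048 − 40 = 1008.

1008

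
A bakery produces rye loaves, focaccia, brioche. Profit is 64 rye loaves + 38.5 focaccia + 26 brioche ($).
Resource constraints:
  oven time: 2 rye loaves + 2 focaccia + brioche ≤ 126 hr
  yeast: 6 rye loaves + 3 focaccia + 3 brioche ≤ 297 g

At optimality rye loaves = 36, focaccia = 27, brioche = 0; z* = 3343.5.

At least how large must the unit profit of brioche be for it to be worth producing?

32

Both oven time and yeast are binding at x*.
Dual feasibility on the basic columns requires 2·y_oven time + 6·y_yeast = 64, 2·y_oven time + 3·y_yeast = 38.5.
This yields shadow prices y_oven time = 6.5, y_yeast = 8.5.
brioche enters the basis when its profit ≥ yᵀa₃ = 6.5·1 + 8.5·3 = 32.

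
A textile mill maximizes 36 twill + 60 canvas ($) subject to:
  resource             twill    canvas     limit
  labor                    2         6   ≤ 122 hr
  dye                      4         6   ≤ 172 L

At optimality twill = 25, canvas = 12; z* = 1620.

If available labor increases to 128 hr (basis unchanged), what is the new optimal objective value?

Both labor and dye are binding at x*.
The binding rows give the dual system: 2·y_labor + 4·y_dye = 36 and 6·y_labor + 6·y_dye = 60.
Solving: y_labor = 2, y_dye = 8.
Δz = y_labor·Δb = 2 × (6) = 12, so new z* = 1620 + 12 = 1632.

1632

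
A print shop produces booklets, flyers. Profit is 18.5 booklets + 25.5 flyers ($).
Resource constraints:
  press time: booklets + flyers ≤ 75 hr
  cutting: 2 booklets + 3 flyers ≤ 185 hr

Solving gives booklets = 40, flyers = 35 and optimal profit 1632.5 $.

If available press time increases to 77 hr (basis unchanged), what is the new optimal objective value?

1641.5

Both press time and cutting are binding at x*.
Dual feasibility on the basic columns requires 1·y_press time + 2·y_cutting = 18.5, 1·y_press time + 3·y_cutting = 25.5.
This yields shadow prices y_press time = 4.5, y_cutting = 7.
Δz = y_press time·Δb = 4.5 × (2) = 9, so new z* = 1632.5 + 9 = 1641.5.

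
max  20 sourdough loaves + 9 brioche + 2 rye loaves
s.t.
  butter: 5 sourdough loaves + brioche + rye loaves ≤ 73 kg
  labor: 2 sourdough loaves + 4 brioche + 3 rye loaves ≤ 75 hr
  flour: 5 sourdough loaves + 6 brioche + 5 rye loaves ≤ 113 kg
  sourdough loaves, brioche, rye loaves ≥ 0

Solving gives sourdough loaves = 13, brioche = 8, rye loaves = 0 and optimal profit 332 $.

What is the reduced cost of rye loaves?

Check each constraint at x*: butter 73/73 (tight); labor 58/75 (slack 17); flour 113/113 (tight).
Slack constraints have shadow price 0 (complementary slackness).
From A_Bᵀ y = c: 5·y_butter + 5·y_flour = 20; 1·y_butter + 6·y_flour = 9.
Solving: y_butter = 3, y_flour = 1.
Reduced cost of rye loaves: c₃ − yᵀa₃ = 2 − (3·1 + 1·5) = 2 − 8 = -6.

-6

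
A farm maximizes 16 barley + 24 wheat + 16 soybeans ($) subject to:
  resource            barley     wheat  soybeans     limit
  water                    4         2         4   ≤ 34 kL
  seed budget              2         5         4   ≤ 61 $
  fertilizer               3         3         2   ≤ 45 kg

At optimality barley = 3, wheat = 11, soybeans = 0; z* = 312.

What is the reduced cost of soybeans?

-8

Check each constraint at x*: water 34/34 (tight); seed budget 61/61 (tight); fertilizer 42/45 (slack 3).
By complementary slackness, y = 0 for the non-binding constraint.
From A_Bᵀ y = c: 4·y_water + 2·y_seed budget = 16; 2·y_water + 5·y_seed budget = 24.
→ y_water = 2 and y_seed budget = 4.
Reduced cost of soybeans: c₃ − yᵀa₃ = 16 − (2·4 + 4·4) = 16 − 24 = -8.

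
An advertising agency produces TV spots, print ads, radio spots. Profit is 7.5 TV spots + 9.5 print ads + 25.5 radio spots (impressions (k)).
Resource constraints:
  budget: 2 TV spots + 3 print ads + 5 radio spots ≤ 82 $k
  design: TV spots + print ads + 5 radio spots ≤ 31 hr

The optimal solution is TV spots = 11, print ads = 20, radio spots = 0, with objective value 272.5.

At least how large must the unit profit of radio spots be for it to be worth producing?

27.5

Both budget and design are binding at x*.
From A_Bᵀ y = c: 2·y_budget + 1·y_design = 7.5; 3·y_budget + 1·y_design = 9.5.
Solving: y_budget = 2, y_design = 3.5.
radio spots enters the basis when its profit ≥ yᵀa₃ = 2·5 + 3.5·5 = 27.5.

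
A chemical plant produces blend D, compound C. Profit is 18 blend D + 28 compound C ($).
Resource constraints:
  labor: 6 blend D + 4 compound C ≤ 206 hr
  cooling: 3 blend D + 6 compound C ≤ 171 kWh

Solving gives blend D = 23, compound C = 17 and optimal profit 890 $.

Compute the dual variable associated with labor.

Check each constraint at x*: labor 206/206 (tight); cooling 171/171 (tight).
From A_Bᵀ y = c: 6·y_labor + 3·y_cooling = 18; 4·y_labor + 6·y_cooling = 28.
→ y_labor = 1 and y_cooling = 4.
Shadow price of labor = 1.

1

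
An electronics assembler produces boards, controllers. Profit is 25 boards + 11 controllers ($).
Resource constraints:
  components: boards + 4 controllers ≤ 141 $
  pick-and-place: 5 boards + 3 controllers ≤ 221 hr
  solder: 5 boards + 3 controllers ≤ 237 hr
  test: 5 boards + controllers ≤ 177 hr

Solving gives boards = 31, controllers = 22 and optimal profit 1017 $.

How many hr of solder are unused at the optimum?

solder used = 5·31 + 3·22 = 221; slack = 237 − 221 = 16.

16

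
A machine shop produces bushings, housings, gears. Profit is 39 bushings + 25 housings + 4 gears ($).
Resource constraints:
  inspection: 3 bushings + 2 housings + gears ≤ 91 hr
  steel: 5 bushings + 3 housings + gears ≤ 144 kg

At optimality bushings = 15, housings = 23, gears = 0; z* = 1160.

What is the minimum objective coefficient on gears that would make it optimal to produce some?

At the optimum: inspection uses 91 of 91 (binding); steel uses 144 of 144 (binding).
Dual feasibility on the basic columns requires 3·y_inspection + 5·y_steel = 39, 2·y_inspection + 3·y_steel = 25.
Solving: y_inspection = 8, y_steel = 3.
gears enters the basis when its profit ≥ yᵀa₃ = 8·1 + 3·1 = 11.

11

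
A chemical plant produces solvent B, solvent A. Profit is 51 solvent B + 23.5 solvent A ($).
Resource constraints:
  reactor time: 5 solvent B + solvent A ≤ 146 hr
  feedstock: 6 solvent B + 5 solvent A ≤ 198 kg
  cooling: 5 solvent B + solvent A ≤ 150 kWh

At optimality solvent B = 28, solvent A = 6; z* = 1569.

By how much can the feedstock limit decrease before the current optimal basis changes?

22.8

Binding constraints: reactor time, feedstock. The basis is B = [[5,1],[6,5]] with det 19.
Per unit decrease in feedstock, x* moves by d = (0.0526, -0.2632).
The basis stays optimal until solvent A reaches 0; allowable decrease = 22.8 kg.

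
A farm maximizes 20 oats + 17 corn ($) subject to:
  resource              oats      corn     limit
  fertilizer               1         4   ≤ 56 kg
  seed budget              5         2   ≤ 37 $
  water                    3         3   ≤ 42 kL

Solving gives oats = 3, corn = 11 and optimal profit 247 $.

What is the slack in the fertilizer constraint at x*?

fertilizer used = 1·3 + 4·11 = 47; slack = 56 − 47 = 9.

9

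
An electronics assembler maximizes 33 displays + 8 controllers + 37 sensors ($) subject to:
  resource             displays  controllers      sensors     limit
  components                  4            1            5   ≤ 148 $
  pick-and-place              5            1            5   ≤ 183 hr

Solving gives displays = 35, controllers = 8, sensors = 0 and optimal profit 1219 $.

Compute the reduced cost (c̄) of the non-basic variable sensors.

-3

Both components and pick-and-place are binding at x*.
From A_Bᵀ y = c: 4·y_components + 5·y_pick-and-place = 33; 1·y_components + 1·y_pick-and-place = 8.
→ y_components = 7 and y_pick-and-place = 1.
Reduced cost of sensors: c₃ − yᵀa₃ = 37 − (7·5 + 1·5) = 37 − 40 = -3.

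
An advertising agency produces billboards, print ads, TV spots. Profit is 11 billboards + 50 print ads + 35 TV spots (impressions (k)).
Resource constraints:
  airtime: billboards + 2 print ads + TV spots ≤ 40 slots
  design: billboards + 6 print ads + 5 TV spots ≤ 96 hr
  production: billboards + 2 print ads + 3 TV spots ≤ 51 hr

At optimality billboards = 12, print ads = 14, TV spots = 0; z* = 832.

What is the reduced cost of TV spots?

Check each constraint at x*: airtime 40/40 (tight); design 96/96 (tight); production 40/51 (slack 11).
Slack constraints have shadow price 0 (complementary slackness).
Dual feasibility on the basic columns requires 1·y_airtime + 1·y_design = 11, 2·y_airtime + 6·y_design = 50.
→ y_airtime = 4 and y_design = 7.
Reduced cost of TV spots: c₃ − yᵀa₃ = 35 − (4·1 + 7·5) = 35 − 39 = -4.

-4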